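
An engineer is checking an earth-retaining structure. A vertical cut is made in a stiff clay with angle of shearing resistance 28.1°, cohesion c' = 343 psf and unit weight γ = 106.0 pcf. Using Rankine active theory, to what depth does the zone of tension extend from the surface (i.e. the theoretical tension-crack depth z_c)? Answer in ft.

K_a = tan²(45° − 28.1°/2) = 0.3596; √K_a = 0.5997.
The active pressure is zero where K_a γ z = 2c√K_a, so z_c = 2c/(γ√K_a) = 2×343/(106.0×0.5997) = 10.79 ft.

10.8 ft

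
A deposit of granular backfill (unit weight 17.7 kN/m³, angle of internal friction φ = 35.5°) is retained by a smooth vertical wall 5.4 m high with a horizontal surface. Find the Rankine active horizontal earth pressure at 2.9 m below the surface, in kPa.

K_a = (1 − sin φ)/(1 + sin φ) = 0.2653.
σ_h = K_a γ z = 0.2653 × 17.7 × 2.9 = 13.62 kPa.

13.6 kPa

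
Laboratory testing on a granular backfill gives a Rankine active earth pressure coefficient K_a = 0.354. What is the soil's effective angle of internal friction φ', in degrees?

K_a = tan²(45° − φ/2) ⇒ 45° − φ/2 = arctan(√0.354) = 30.75°.
φ = 2(45° − 30.75°) = 28.50°.

28.5°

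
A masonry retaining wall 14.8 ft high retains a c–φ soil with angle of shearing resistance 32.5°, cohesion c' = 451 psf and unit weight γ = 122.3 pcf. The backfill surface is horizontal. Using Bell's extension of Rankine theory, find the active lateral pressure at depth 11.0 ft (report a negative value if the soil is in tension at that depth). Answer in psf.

K_a = (1 − sin φ)/(1 + sin φ) = 0.3010.
σ_a = K_a γ z − 2c√K_a = 0.3010×122.3×11.0 − 2×451×0.5486 = -89.94 psf.

-89.9 psf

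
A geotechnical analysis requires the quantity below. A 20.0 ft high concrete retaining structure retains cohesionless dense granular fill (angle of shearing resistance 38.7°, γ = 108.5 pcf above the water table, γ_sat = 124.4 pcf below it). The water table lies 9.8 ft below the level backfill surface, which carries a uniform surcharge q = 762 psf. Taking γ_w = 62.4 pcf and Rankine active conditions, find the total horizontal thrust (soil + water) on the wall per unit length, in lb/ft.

K_a = tan²(45° − φ/2) = 0.2306.
γ' = 124.4 − 62.4 = 62.00 pcf. h₂ = H − d_w = 10.2 ft.
σ'_h: at surface K_a·q = 175.7; at WT K_a(q+γd_w) = 420.9; at base K_a(q+γd_w+γ'h₂) = 566.7 psf.
P₁ = ½(175.7+420.9)×9.8 = 2923; P₂ = ½(420.9+566.7)×10.2 = 5037; P_w = ½γ_w h₂² = 3246.
Total = 2923+5037+3246 = 11210 lb/ft.

11200 lb/ft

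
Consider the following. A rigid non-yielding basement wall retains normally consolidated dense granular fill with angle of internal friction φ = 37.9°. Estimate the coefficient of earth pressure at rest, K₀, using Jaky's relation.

K₀ = 1 − sin φ' = 1 − sin 37.9° = 0.3857.

0.386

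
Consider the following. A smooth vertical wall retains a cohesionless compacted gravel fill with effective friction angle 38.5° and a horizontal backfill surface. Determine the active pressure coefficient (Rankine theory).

K_a = tan²(45° − φ/2) = tan²(25.75°) = 0.2327.

0.233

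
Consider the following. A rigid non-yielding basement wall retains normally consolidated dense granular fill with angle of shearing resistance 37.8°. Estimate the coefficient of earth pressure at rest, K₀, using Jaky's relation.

K₀ = 1 − sin φ' = 1 − sin 37.8° = 0.3871.

0.387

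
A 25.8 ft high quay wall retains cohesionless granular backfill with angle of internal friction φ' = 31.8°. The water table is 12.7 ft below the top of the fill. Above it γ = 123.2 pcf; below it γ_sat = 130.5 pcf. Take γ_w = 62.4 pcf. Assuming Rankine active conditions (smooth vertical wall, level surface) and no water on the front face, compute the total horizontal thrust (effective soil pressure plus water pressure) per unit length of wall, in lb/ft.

16600 lb/ft

K_a = tan²(45° − φ/2) = 0.3098.
γ' = 130.5 − 62.4 = 68.10 pcf. Depth below WT = 13.1 ft.
σ'_h at WT = K_a γ d_w = 484.7 psf; at base = 484.7 + K_a γ' × 13.1 = 761.1 psf.
P₁ (0–12.7 ft) = ½×484.7×12.7 = 3078. P₂ (12.7–25.8 ft) = ½(484.7+761.1)×13.1 = 8160.
P_w = ½ γ_w h₂² = 0.5×62.4×13.1² = 5354. Total = 3078+8160+5354 = 16590 lb/ft.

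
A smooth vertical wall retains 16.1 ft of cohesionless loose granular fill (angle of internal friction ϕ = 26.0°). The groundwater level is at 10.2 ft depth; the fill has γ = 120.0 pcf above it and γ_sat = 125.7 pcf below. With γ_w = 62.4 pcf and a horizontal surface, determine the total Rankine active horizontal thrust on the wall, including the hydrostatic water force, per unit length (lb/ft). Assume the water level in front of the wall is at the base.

K_a = tan²(45° − φ/2) = 0.3905.
γ' = 125.7 − 62.4 = 63.30 pcf. Depth below WT = 5.9 ft.
σ'_h at WT = K_a γ d_w = 477.9 psf; at base = 477.9 + K_a γ' × 5.9 = 623.8 psf.
P₁ (0–10.2 ft) = ½×477.9×10.2 = 2437. P₂ (10.2–16.1 ft) = ½(477.9+623.8)×5.9 = 3250.
P_w = ½ γ_w h₂² = 0.5×62.4×5.9² = 1086. Total = 2437+3250+1086 = 6773 lb/ft.

6770 lb/ft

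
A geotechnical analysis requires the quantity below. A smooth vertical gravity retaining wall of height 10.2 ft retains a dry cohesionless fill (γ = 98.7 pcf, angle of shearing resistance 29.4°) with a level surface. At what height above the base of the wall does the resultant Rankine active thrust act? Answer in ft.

3.40 ft

K_a = 0.3415.
The pressure distribution is triangular, so the resultant acts at H/3 above the base = 10.2/3 = 3.400 ft.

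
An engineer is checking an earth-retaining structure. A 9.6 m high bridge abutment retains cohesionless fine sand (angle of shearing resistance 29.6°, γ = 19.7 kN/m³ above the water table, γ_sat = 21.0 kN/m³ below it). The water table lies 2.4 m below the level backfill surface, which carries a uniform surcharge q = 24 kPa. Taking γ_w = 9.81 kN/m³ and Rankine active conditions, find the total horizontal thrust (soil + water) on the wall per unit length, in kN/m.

565 kN/m

K_a = tan²(45° − φ/2) = 0.3387.
γ' = 21.0 − 9.81 = 11.19 kN/m³. h₂ = H − d_w = 7.2 m.
σ'_h: at surface K_a·q = 8.130; at WT K_a(q+γd_w) = 24.15; at base K_a(q+γd_w+γ'h₂) = 51.44 kPa.
P₁ = ½(8.130+24.15)×2.4 = 38.73; P₂ = ½(24.15+51.44)×7.2 = 272.1; P_w = ½γ_w h₂² = 254.3.
Total = 38.73+272.1+254.3 = 565.1 kN/m.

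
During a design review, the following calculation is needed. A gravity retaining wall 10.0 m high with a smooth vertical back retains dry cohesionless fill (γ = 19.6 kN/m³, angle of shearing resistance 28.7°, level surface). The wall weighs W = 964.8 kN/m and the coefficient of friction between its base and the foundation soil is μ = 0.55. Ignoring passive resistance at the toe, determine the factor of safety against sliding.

1.54

K_a = tan²(45° − 28.7°/2) = 0.3511.
P_a = ½K_aγH² = 0.5×0.3511×19.6×10.0² = 344.1 kN/m, acting at H/3 = 3.333 m above the base.
FS_sliding = μW / P_a = 0.55×964.8 / 344.1 = 1.542.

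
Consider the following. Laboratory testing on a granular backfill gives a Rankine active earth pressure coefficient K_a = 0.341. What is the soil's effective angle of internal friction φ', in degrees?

K_a = tan²(45° − φ/2) ⇒ 45° − φ/2 = arctan(√0.341) = 30.28°.
φ = 2(45° − 30.28°) = 29.43°.

29.4°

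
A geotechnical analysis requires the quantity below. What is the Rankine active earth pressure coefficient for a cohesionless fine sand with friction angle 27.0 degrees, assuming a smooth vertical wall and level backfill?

K_a = (1 − sin φ)/(1 + sin φ) = (1 − sin 27.0°)/(1 + sin 27.0°) = 0.3755.

0.376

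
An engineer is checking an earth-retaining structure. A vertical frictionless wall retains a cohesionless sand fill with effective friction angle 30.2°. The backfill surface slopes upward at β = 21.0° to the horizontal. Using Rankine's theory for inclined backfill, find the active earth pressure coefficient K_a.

K_a = cos β · (cos β − √(cos²β − cos²φ)) / (cos β + √(cos²β − cos²φ)).
cos β = 0.9336, cos φ = 0.8643, √(cos²β − cos²φ) = 0.3530.
K_a = 0.9336 × (0.9336 − 0.3530)/(0.9336 + 0.3530) = 0.4213.

0.421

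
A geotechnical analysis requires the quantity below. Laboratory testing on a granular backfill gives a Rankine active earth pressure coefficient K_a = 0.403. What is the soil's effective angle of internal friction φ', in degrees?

25.2°

K_a = tan²(45° − φ/2) ⇒ 45° − φ/2 = arctan(√0.403) = 32.41°.
φ = 2(45° − 32.41°) = 25.18°.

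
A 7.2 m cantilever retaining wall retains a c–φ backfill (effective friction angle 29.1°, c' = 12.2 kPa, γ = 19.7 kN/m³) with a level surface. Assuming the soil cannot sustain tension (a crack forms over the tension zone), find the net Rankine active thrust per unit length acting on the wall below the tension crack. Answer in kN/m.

88.3 kN/m

K_a = 0.3456; √K_a = 0.5879.
Tension-crack depth z_c = 2c/(γ√K_a) = 2×12.2/(19.7×0.5879) = 2.107 m.
σ_a at base = K_a γ H − 2c√K_a = 0.3456×19.7×7.2 − 2×12.2×0.5879 = 34.67 kPa.
P_a = ½ × 34.67 × (H − z_c) = 0.5×34.67×5.093 = 88.30 kN/m.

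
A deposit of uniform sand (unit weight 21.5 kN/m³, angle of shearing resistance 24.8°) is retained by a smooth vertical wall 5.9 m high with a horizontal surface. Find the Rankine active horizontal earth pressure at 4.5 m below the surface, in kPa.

K_a = (1 − sin φ)/(1 + sin φ) = 0.4090.
σ_h = K_a γ z = 0.4090 × 21.5 × 4.5 = 39.57 kPa.

39.6 kPa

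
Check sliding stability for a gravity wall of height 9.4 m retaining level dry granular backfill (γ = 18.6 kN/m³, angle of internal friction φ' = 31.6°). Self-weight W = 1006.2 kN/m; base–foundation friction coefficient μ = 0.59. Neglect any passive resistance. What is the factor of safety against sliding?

2.31

K_a = tan²(45° − 31.6°/2) = 0.3123.
P_a = ½K_aγH² = 0.5×0.3123×18.6×9.4² = 256.7 kN/m, acting at H/3 = 3.133 m above the base.
FS_sliding = μW / P_a = 0.59×1006.2 / 256.7 = 2.313.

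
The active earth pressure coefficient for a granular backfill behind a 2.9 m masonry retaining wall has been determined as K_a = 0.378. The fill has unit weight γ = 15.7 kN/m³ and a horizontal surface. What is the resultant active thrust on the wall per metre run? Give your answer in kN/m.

25.0 kN/m

P = ½ K_a γ H² = 0.5 × 0.378 × 15.7 × 2.9² = 24.95 kN/m.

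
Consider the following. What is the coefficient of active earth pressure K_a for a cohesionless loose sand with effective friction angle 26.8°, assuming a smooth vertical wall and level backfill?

0.378

K_a = tan²(45° − φ/2) = tan²(31.60°) = 0.3785.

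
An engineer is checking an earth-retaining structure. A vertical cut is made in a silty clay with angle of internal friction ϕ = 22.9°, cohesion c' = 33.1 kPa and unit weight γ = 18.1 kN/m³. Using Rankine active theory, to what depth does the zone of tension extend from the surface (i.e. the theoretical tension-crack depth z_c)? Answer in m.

5.52 m

K_a = tan²(45° − 22.9°/2) = 0.4398; √K_a = 0.6631.
The active pressure is zero where K_a γ z = 2c√K_a, so z_c = 2c/(γ√K_a) = 2×33.1/(18.1×0.6631) = 5.515 m.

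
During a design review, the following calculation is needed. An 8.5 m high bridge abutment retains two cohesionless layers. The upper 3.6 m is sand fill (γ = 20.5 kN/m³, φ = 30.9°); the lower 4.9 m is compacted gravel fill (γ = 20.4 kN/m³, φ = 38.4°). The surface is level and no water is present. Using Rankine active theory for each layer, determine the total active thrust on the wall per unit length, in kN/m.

K_a1 = tan²(45°−30.9°/2) = 0.3214; K_a2 = tan²(45°−38.4°/2) = 0.2337.
Layer 1: σ at base = K_a1 γ₁ h₁ = 23.72 kPa; P₁ = ½×23.72×3.6 = 42.70.
Layer 2: σ_v at top = γ₁h₁ = 73.80; σ_h top = K_a2×73.80 = 17.25; σ_h base = K_a2×(73.80+20.4×4.9) = 40.61.
P₂ = ½(17.25+40.61)×4.9 = 141.7. Total P_a = 42.70+141.7 = 184.4 kN/m.

184 kN/m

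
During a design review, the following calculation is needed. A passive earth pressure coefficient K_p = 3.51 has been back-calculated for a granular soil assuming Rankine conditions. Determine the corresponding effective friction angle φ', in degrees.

33.8°

K_p = (1+sin φ)/(1−sin φ) ⇒ sin φ = (K_p − 1)/(K_p + 1) = 0.5565.
φ = arcsin(0.5565) = 33.82°.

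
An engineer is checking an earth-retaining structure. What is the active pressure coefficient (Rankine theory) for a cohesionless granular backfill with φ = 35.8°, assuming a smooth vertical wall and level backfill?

K_a = tan²(45° − φ/2) = tan²(27.10°) = 0.2619.

0.262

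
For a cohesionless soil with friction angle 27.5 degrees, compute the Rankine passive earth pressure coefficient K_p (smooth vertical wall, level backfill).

2.72

K_p = (1 + sin φ)/(1 − sin φ) = tan²(45° + 27.5°/2) = 2.716.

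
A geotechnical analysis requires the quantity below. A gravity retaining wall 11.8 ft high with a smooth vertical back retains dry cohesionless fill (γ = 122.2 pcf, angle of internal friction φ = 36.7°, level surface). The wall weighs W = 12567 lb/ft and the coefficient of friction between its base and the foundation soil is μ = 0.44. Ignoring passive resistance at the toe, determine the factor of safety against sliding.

2.58

K_a = tan²(45° − 36.7°/2) = 0.2519.
P_a = ½K_aγH² = 0.5×0.2519×122.2×11.8² = 2143 lb/ft, acting at H/3 = 3.933 ft above the base.
FS_sliding = μW / P_a = 0.44×12567 / 2143 = 2.581.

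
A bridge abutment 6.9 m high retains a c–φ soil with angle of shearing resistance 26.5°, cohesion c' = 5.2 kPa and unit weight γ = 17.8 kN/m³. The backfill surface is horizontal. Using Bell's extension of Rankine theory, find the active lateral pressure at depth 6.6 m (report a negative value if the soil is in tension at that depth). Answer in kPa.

K_a = (1 − sin φ)/(1 + sin φ) = 0.3829.
σ_a = K_a γ z − 2c√K_a = 0.3829×17.8×6.6 − 2×5.2×0.6188 = 38.55 kPa.

38.6 kPa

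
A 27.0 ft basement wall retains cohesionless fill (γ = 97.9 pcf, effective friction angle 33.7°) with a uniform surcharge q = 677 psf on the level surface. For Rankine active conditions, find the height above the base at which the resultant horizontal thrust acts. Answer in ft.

10.5 ft

K_a = 0.2863.
Triangular part P₁ = ½K_aγH² = 10220 at H/3 = 9.000 ft; rectangular part P₂ = K_a q H = 5233 at H/2 = 13.50 ft.
ȳ = (P₁·9.000 + P₂·13.50)/(P₁+P₂) = 10.52 ft.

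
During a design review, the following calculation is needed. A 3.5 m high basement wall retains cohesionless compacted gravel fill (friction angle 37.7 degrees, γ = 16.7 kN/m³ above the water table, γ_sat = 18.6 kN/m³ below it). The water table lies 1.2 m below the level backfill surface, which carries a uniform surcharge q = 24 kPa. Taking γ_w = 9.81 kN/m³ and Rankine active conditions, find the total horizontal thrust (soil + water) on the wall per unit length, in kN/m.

K_a = tan²(45° − φ/2) = 0.2411.
γ' = 18.6 − 9.81 = 8.790 kN/m³. h₂ = H − d_w = 2.3 m.
σ'_h: at surface K_a·q = 5.785; at WT K_a(q+γd_w) = 10.62; at base K_a(q+γd_w+γ'h₂) = 15.49 kPa.
P₁ = ½(5.785+10.62)×1.2 = 9.841; P₂ = ½(10.62+15.49)×2.3 = 30.02; P_w = ½γ_w h₂² = 25.95.
Total = 9.841+30.02+25.95 = 65.81 kN/m.

65.8 kN/m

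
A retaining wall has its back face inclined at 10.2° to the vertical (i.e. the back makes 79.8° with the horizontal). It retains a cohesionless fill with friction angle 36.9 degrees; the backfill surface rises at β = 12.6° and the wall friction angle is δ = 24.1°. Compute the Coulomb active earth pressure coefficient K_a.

0.362

K_a = sin²(α+φ) / [sin²α · sin(α−δ) · (1 + √{sin(φ+δ)sin(φ−β) / (sin(α−δ)sin(α+β))})²].
With α = 79.8°, φ = 36.9°, δ = 24.1°, β = 12.6°: K_a = 0.3618.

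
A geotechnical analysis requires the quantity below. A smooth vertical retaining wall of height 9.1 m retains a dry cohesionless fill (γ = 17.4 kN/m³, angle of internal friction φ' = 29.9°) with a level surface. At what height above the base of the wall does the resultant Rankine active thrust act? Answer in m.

K_a = 0.3347.
The pressure distribution is triangular, so the resultant acts at H/3 above the base = 9.1/3 = 3.033 m.

3.03 m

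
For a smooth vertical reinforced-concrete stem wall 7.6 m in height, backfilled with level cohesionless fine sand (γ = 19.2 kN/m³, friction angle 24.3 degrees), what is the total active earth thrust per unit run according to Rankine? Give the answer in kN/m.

231 kN/m

K_a = tan²(45° − φ/2) = 0.4169.
P_a = ½ K_a γ H² = 0.5 × 0.4169 × 19.2 × 7.6² = 231.2 kN/m.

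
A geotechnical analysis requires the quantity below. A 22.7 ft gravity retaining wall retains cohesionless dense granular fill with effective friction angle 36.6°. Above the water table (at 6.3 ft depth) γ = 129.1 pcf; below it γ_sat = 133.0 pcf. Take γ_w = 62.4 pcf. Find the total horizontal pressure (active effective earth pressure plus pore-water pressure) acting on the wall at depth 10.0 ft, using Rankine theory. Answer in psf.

503 psf

K_a = (1 − sin φ)/(1 + sin φ) = 0.2530.
γ' = 133.0 − 62.4 = 70.60 pcf.
Effective vertical stress at 10.0 ft: σ'_v = 129.1×6.3 + 70.60×3.70 = 1075 psf.
σ'_h = K_a σ'_v = 0.2530 × 1075 = 271.8 psf; u = γ_w × 3.70 = 230.9 psf.
Total σ_h = 271.8 + 230.9 = 502.7 psf.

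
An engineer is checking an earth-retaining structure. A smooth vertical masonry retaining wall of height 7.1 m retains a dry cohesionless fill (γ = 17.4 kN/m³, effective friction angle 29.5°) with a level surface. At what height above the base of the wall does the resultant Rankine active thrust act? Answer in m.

2.37 m

K_a = 0.3401.
The pressure distribution is triangular, so the resultant acts at H/3 above the base = 7.1/3 = 2.367 m.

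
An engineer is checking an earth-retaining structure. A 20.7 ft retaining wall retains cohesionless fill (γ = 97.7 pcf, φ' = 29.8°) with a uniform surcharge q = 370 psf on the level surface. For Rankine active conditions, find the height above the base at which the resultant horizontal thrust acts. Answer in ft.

7.82 ft

K_a = 0.3360.
Triangular part P₁ = ½K_aγH² = 7034 at H/3 = 6.900 ft; rectangular part P₂ = K_a q H = 2574 at H/2 = 10.35 ft.
ȳ = (P₁·6.900 + P₂·10.35)/(P₁+P₂) = 7.824 ft.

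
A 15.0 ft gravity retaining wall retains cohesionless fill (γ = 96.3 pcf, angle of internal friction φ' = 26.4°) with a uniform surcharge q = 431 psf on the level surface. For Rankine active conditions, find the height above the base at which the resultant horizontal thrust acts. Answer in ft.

5.93 ft

K_a = 0.3844.
Triangular part P₁ = ½K_aγH² = 4165 at H/3 = 5.000 ft; rectangular part P₂ = K_a q H = 2485 at H/2 = 7.500 ft.
ȳ = (P₁·5.000 + P₂·7.500)/(P₁+P₂) = 5.934 ft.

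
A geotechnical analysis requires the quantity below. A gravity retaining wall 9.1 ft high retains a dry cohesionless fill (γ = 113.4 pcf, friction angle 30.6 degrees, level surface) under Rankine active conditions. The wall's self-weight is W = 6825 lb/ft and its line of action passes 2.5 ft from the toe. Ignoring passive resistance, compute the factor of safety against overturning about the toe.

K_a = tan²(45° − 30.6°/2) = 0.3253.
P_a = ½K_aγH² = 0.5×0.3253×113.4×9.1² = 1528 lb/ft, acting at H/3 = 3.033 ft above the base.
Overturning moment M_o = P_a × H/3 = 1528 × 3.033 = 4634.
Resisting moment M_r = W × 2.5 = 6825 × 2.5 = 17060.
FS_overturning = M_r/M_o = 17060/4634 = 3.682.

3.68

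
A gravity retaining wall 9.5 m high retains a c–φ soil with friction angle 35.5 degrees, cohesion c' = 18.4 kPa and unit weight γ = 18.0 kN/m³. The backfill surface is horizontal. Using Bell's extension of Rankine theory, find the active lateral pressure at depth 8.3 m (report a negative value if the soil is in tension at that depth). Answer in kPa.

20.7 kPa

K_a = (1 − sin φ)/(1 + sin φ) = 0.2653.
σ_a = K_a γ z − 2c√K_a = 0.2653×18.0×8.3 − 2×18.4×0.5150 = 20.68 kPa.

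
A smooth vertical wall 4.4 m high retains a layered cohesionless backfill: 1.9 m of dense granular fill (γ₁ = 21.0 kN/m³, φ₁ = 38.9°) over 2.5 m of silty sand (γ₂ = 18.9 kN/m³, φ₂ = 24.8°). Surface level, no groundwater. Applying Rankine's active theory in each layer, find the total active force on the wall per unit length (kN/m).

K_a1 = tan²(45°−38.9°/2) = 0.2285; K_a2 = tan²(45°−24.8°/2) = 0.4090.
Layer 1: σ at base = K_a1 γ₁ h₁ = 9.118 kPa; P₁ = ½×9.118×1.9 = 8.662.
Layer 2: σ_v at top = γ₁h₁ = 39.90; σ_h top = K_a2×39.90 = 16.32; σ_h base = K_a2×(39.90+18.9×2.5) = 35.64.
P₂ = ½(16.32+35.64)×2.5 = 64.95. Total P_a = 8.662+64.95 = 73.62 kN/m.

73.6 kN/m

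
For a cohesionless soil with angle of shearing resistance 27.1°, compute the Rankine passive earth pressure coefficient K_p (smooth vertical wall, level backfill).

K_p = (1 + sin φ)/(1 − sin φ) = tan²(45° + 27.1°/2) = 2.673.

2.67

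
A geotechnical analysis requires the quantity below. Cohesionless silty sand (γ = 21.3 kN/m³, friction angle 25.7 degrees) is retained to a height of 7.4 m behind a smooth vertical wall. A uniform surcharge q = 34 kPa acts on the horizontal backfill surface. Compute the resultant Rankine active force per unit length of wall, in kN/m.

K_a = tan²(45° − φ/2) = 0.3950.
Soil triangle: ½ K_a γ H² = 0.5×0.3950×21.3×7.4² = 230.4 kN/m.
Surcharge rectangle: K_a q H = 0.3950×34×7.4 = 99.39 kN/m.
Total = 230.4 + 99.39 = 329.8 kN/m.

330 kN/m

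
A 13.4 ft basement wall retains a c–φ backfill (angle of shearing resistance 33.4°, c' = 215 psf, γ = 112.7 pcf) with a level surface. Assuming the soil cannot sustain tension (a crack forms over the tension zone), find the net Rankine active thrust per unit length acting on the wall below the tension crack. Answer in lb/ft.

651 lb/ft

K_a = 0.2899; √K_a = 0.5384.
Tension-crack depth z_c = 2c/(γ√K_a) = 2×215/(112.7×0.5384) = 7.086 ft.
σ_a at base = K_a γ H − 2c√K_a = 0.2899×112.7×13.4 − 2×215×0.5384 = 206.3 psf.
P_a = ½ × 206.3 × (H − z_c) = 0.5×206.3×6.314 = 651.3 lb/ft.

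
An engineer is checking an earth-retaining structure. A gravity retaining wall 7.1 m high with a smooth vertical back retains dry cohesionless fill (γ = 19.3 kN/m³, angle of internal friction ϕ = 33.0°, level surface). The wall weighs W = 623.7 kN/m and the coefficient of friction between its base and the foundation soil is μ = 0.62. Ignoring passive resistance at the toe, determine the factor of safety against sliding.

K_a = tan²(45° − 33.0°/2) = 0.2948.
P_a = ½K_aγH² = 0.5×0.2948×19.3×7.1² = 143.4 kN/m, acting at H/3 = 2.367 m above the base.
FS_sliding = μW / P_a = 0.62×623.7 / 143.4 = 2.696.

2.70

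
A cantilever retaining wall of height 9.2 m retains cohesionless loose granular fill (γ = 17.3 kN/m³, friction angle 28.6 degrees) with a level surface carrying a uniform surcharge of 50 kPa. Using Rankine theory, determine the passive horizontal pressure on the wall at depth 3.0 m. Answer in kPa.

289 kPa

K_p = (1 + sin φ)/(1 − sin φ) = 2.837.
σ_v = γz + q = 17.3 × 3.0 + 50 = 101.9 kPa.
σ_h = K_p σ_v = 2.837 × 101.9 = 289.0 kPa.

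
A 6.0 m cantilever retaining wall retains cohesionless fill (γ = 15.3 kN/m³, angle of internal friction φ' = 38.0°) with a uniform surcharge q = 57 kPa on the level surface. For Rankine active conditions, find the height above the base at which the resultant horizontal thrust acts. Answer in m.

2.55 m

K_a = 0.2379.
Triangular part P₁ = ½K_aγH² = 65.51 at H/3 = 2.000 m; rectangular part P₂ = K_a q H = 81.36 at H/2 = 3.000 m.
ȳ = (P₁·2.000 + P₂·3.000)/(P₁+P₂) = 2.554 m.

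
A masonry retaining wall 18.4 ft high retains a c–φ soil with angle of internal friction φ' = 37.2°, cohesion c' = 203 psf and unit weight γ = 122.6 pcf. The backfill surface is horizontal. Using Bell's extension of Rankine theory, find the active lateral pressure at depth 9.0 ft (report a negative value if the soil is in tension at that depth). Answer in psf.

K_a = (1 − sin φ)/(1 + sin φ) = 0.2464.
σ_a = K_a γ z − 2c√K_a = 0.2464×122.6×9.0 − 2×203×0.4964 = 70.36 psf.

70.4 psf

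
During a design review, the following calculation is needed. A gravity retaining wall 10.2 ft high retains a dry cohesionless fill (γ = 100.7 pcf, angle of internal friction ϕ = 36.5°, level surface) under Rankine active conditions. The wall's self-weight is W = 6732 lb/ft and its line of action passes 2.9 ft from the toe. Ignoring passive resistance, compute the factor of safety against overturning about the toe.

4.31

K_a = tan²(45° − 36.5°/2) = 0.2541.
P_a = ½K_aγH² = 0.5×0.2541×100.7×10.2² = 1331 lb/ft, acting at H/3 = 3.400 ft above the base.
Overturning moment M_o = P_a × H/3 = 1331 × 3.400 = 4525.
Resisting moment M_r = W × 2.9 = 6732 × 2.9 = 19520.
FS_overturning = M_r/M_o = 19520/4525 = 4.315.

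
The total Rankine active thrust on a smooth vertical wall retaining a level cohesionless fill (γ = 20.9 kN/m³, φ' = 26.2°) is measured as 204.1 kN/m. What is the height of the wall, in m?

K_a = 0.3874. P_a = ½ K_a γ H² ⇒ H = √(2P_a/(K_a γ)).
H = √(2×204.1/(0.3874×20.9)) = 7.100 m.

7.10 m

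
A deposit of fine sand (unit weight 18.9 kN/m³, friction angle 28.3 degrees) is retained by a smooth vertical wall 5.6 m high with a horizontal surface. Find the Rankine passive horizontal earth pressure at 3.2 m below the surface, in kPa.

170 kPa

K_p = (1 + sin φ)/(1 − sin φ) = 2.803.
σ_h = K_p γ z = 2.803 × 18.9 × 3.2 = 169.5 kPa.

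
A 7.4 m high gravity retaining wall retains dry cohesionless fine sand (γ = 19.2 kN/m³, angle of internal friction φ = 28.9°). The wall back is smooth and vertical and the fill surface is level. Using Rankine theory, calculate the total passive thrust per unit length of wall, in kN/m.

K_p = tan²(45° + φ/2) = 2.871.
P_p = ½ K_p γ H² = 0.5 × 2.871 × 19.2 × 7.4² = 1509 kN/m.

1510 kN/m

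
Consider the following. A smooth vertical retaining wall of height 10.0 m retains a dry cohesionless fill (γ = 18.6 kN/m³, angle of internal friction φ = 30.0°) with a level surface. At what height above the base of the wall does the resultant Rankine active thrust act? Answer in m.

3.33 m

K_a = 0.3333.
The pressure distribution is triangular, so the resultant acts at H/3 above the base = 10.0/3 = 3.333 m.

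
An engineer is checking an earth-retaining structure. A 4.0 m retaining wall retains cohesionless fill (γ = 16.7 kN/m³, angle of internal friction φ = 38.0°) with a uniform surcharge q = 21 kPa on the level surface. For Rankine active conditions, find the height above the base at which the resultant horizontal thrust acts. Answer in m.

1.59 m

K_a = 0.2379.
Triangular part P₁ = ½K_aγH² = 31.78 at H/3 = 1.333 m; rectangular part P₂ = K_a q H = 19.98 at H/2 = 2.000 m.
ȳ = (P₁·1.333 + P₂·2.000)/(P₁+P₂) = 1.591 m.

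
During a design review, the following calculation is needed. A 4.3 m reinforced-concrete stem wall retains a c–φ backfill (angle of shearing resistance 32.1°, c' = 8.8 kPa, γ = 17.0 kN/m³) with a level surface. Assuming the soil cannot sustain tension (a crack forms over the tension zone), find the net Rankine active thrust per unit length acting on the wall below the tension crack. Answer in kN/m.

15.3 kN/m

K_a = 0.3060; √K_a = 0.5532.
Tension-crack depth z_c = 2c/(γ√K_a) = 2×8.8/(17.0×0.5532) = 1.872 m.
σ_a at base = K_a γ H − 2c√K_a = 0.3060×17.0×4.3 − 2×8.8×0.5532 = 12.63 kPa.
P_a = ½ × 12.63 × (H − z_c) = 0.5×12.63×2.428 = 15.34 kN/m.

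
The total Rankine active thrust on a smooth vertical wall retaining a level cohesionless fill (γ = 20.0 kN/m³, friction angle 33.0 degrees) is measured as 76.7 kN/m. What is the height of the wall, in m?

5.10 m

K_a = 0.2948. P_a = ½ K_a γ H² ⇒ H = √(2P_a/(K_a γ)).
H = √(2×76.7/(0.2948×20.0)) = 5.101 m.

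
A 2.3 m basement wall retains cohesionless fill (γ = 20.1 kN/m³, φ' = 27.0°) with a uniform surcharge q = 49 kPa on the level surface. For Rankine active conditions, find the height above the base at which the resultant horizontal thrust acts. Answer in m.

1.03 m

K_a = 0.3755.
Triangular part P₁ = ½K_aγH² = 19.96 at H/3 = 0.7667 m; rectangular part P₂ = K_a q H = 42.32 at H/2 = 1.150 m.
ȳ = (P₁·0.7667 + P₂·1.150)/(P₁+P₂) = 1.027 m.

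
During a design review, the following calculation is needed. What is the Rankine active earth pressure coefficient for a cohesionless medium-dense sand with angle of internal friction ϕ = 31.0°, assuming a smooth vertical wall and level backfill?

K_a = (1 − sin φ)/(1 + sin φ) = (1 − sin 31.0°)/(1 + sin 31.0°) = 0.3201.

0.320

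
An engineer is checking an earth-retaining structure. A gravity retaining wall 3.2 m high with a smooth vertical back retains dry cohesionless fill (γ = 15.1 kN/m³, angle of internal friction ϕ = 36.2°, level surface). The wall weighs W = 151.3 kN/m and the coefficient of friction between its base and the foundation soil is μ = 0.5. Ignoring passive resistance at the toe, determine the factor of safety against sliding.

3.80

K_a = tan²(45° − 36.2°/2) = 0.2574.
P_a = ½K_aγH² = 0.5×0.2574×15.1×3.2² = 19.90 kN/m, acting at H/3 = 1.067 m above the base.
FS_sliding = μW / P_a = 0.5×151.3 / 19.90 = 3.802.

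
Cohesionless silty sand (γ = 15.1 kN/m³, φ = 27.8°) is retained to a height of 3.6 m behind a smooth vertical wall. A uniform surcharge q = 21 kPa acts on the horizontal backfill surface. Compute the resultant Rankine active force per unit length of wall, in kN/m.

K_a = tan²(45° − φ/2) = 0.3639.
Soil triangle: ½ K_a γ H² = 0.5×0.3639×15.1×3.6² = 35.61 kN/m.
Surcharge rectangle: K_a q H = 0.3639×21×3.6 = 27.51 kN/m.
Total = 35.61 + 27.51 = 63.12 kN/m.

63.1 kN/m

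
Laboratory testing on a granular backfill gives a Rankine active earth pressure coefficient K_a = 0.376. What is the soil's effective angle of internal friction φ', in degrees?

K_a = tan²(45° − φ/2) ⇒ 45° − φ/2 = arctan(√0.376) = 31.52°.
φ = 2(45° − 31.52°) = 26.97°.

27.0°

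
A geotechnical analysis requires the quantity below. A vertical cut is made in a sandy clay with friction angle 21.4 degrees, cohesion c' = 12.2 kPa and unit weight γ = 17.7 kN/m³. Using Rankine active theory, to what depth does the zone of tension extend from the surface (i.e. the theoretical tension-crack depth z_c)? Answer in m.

2.02 m

K_a = tan²(45° − 21.4°/2) = 0.4653; √K_a = 0.6822.
The active pressure is zero where K_a γ z = 2c√K_a, so z_c = 2c/(γ√K_a) = 2×12.2/(17.7×0.6822) = 2.021 m.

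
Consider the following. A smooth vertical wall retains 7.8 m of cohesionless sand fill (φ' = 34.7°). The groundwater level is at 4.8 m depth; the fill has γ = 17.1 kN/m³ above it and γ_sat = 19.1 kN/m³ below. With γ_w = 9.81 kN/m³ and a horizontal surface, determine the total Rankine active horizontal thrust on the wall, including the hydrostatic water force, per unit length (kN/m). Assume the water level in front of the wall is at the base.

K_a = tan²(45° − φ/2) = 0.2745.
γ' = 19.1 − 9.81 = 9.290 kN/m³. Depth below WT = 3.0 m.
σ'_h at WT = K_a γ d_w = 22.53 kPa; at base = 22.53 + K_a γ' × 3.0 = 30.18 kPa.
P₁ (0–4.8 m) = ½×22.53×4.8 = 54.07. P₂ (4.8–7.8 m) = ½(22.53+30.18)×3.0 = 79.06.
P_w = ½ γ_w h₂² = 0.5×9.81×3.0² = 44.14. Total = 54.07+79.06+44.14 = 177.3 kN/m.

177 kN/m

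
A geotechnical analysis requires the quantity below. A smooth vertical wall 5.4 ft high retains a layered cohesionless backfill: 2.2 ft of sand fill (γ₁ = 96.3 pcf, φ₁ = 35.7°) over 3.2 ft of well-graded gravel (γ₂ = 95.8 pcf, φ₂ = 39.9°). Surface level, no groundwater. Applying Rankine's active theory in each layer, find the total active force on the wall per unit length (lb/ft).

K_a1 = tan²(45°−35.7°/2) = 0.2630; K_a2 = tan²(45°−39.9°/2) = 0.2184.
Layer 1: σ at base = K_a1 γ₁ h₁ = 55.72 psf; P₁ = ½×55.72×2.2 = 61.29.
Layer 2: σ_v at top = γ₁h₁ = 211.9; σ_h top = K_a2×211.9 = 46.28; σ_h base = K_a2×(211.9+95.8×3.2) = 113.2.
P₂ = ½(46.28+113.2)×3.2 = 255.2. Total P_a = 61.29+255.2 = 316.5 lb/ft.

317 lb/ft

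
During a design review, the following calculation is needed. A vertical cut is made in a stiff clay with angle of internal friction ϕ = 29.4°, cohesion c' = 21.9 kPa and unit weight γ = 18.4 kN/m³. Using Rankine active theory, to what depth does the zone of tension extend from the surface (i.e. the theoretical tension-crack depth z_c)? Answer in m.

K_a = tan²(45° − 29.4°/2) = 0.3415; √K_a = 0.5844.
The active pressure is zero where K_a γ z = 2c√K_a, so z_c = 2c/(γ√K_a) = 2×21.9/(18.4×0.5844) = 4.074 m.

4.07 m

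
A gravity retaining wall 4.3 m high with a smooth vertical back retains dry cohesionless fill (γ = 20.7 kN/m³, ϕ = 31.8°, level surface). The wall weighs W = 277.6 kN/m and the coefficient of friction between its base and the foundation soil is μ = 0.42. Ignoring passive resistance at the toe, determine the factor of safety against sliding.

1.97

K_a = tan²(45° − 31.8°/2) = 0.3098.
P_a = ½K_aγH² = 0.5×0.3098×20.7×4.3² = 59.29 kN/m, acting at H/3 = 1.433 m above the base.
FS_sliding = μW / P_a = 0.42×277.6 / 59.29 = 1.967.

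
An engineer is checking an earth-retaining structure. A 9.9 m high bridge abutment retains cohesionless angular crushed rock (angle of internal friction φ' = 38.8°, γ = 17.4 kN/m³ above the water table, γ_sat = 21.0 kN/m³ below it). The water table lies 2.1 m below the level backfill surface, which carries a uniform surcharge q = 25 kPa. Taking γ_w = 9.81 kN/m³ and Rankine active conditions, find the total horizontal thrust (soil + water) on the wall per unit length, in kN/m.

K_a = tan²(45° − φ/2) = 0.2296.
γ' = 21.0 − 9.81 = 11.19 kN/m³. h₂ = H − d_w = 7.8 m.
σ'_h: at surface K_a·q = 5.739; at WT K_a(q+γd_w) = 14.13; at base K_a(q+γd_w+γ'h₂) = 34.16 kPa.
P₁ = ½(5.739+14.13)×2.1 = 20.86; P₂ = ½(14.13+34.16)×7.8 = 188.3; P_w = ½γ_w h₂² = 298.4.
Total = 20.86+188.3+298.4 = 507.6 kN/m.

508 kN/m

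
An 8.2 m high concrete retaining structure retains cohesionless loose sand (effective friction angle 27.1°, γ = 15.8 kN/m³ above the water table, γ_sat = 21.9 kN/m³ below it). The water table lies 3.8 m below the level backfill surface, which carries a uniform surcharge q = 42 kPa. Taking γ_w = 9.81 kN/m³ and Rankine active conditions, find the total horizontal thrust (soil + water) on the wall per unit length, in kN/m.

409 kN/m

K_a = tan²(45° − φ/2) = 0.3741.
γ' = 21.9 − 9.81 = 12.09 kN/m³. h₂ = H − d_w = 4.4 m.
σ'_h: at surface K_a·q = 15.71; at WT K_a(q+γd_w) = 38.17; at base K_a(q+γd_w+γ'h₂) = 58.07 kPa.
P₁ = ½(15.71+38.17)×3.8 = 102.4; P₂ = ½(38.17+58.07)×4.4 = 211.7; P_w = ½γ_w h₂² = 94.96.
Total = 102.4+211.7+94.96 = 409.0 kN/m.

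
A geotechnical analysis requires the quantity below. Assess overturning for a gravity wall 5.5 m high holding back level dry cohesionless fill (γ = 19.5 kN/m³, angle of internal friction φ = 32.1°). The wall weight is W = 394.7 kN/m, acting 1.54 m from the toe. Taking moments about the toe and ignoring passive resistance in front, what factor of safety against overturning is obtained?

K_a = tan²(45° − 32.1°/2) = 0.3060.
P_a = ½K_aγH² = 0.5×0.3060×19.5×5.5² = 90.25 kN/m, acting at H/3 = 1.833 m above the base.
Overturning moment M_o = P_a × H/3 = 90.25 × 1.833 = 165.5.
Resisting moment M_r = W × 1.54 = 394.7 × 1.54 = 607.8.
FS_overturning = M_r/M_o = 607.8/165.5 = 3.674.

3.67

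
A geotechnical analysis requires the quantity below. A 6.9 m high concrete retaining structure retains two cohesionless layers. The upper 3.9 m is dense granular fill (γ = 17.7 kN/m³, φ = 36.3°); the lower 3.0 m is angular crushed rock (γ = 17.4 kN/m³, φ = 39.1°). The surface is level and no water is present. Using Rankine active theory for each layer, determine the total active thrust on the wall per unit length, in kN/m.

K_a1 = tan²(45°−36.3°/2) = 0.2563; K_a2 = tan²(45°−39.1°/2) = 0.2265.
Layer 1: σ at base = K_a1 γ₁ h₁ = 17.69 kPa; P₁ = ½×17.69×3.9 = 34.50.
Layer 2: σ_v at top = γ₁h₁ = 69.03; σ_h top = K_a2×69.03 = 15.63; σ_h base = K_a2×(69.03+17.4×3.0) = 27.46.
P₂ = ½(15.63+27.46)×3.0 = 64.64. Total P_a = 34.50+64.64 = 99.13 kN/m.

99.1 kN/m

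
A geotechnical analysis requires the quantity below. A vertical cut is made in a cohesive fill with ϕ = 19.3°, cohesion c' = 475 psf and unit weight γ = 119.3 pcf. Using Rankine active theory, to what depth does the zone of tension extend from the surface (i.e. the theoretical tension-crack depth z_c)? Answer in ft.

11.2 ft

K_a = tan²(45° − 19.3°/2) = 0.5032; √K_a = 0.7094.
The active pressure is zero where K_a γ z = 2c√K_a, so z_c = 2c/(γ√K_a) = 2×475/(119.3×0.7094) = 11.23 ft.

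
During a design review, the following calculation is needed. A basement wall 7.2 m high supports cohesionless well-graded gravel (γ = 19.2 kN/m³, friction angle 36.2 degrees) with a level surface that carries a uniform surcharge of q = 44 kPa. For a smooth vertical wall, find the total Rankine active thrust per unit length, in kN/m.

K_a = tan²(45° − φ/2) = 0.2574.
Soil triangle: ½ K_a γ H² = 0.5×0.2574×19.2×7.2² = 128.1 kN/m.
Surcharge rectangle: K_a q H = 0.2574×44×7.2 = 81.54 kN/m.
Total = 128.1 + 81.54 = 209.6 kN/m.

210 kN/m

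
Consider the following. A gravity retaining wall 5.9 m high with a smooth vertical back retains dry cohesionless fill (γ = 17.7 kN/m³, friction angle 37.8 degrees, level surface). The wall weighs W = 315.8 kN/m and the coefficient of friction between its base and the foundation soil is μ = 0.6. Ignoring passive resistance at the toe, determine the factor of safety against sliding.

K_a = tan²(45° − 37.8°/2) = 0.2400.
P_a = ½K_aγH² = 0.5×0.2400×17.7×5.9² = 73.94 kN/m, acting at H/3 = 1.967 m above the base.
FS_sliding = μW / P_a = 0.6×315.8 / 73.94 = 2.563.

2.56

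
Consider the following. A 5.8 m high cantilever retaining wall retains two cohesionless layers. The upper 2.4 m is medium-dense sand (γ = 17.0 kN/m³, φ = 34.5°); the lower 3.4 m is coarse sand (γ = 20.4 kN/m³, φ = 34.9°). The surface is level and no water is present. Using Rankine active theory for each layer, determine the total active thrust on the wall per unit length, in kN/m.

K_a1 = tan²(45°−34.5°/2) = 0.2768; K_a2 = tan²(45°−34.9°/2) = 0.2721.
Layer 1: σ at base = K_a1 γ₁ h₁ = 11.29 kPa; P₁ = ½×11.29×2.4 = 13.55.
Layer 2: σ_v at top = γ₁h₁ = 40.80; σ_h top = K_a2×40.80 = 11.10; σ_h base = K_a2×(40.80+20.4×3.4) = 29.98.
P₂ = ½(11.10+29.98)×3.4 = 69.84. Total P_a = 13.55+69.84 = 83.39 kN/m.

83.4 kN/m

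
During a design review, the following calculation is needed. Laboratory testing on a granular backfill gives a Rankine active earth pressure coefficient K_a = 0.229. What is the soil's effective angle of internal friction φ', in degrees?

K_a = tan²(45° − φ/2) ⇒ 45° − φ/2 = arctan(√0.229) = 25.57°.
φ = 2(45° − 25.57°) = 38.85°.

38.9°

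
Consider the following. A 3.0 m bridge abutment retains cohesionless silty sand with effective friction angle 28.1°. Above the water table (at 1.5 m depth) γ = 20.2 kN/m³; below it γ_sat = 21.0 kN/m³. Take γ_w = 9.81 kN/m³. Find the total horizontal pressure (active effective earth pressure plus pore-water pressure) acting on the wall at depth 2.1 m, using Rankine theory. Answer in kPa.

K_a = (1 − sin φ)/(1 + sin φ) = 0.3596.
γ' = 21.0 − 9.81 = 11.19 kN/m³.
Effective vertical stress at 2.1 m: σ'_v = 20.2×1.5 + 11.19×0.600 = 37.01 kPa.
σ'_h = K_a σ'_v = 0.3596 × 37.01 = 13.31 kPa; u = γ_w × 0.600 = 5.886 kPa.
Total σ_h = 13.31 + 5.886 = 19.20 kPa.

19.2 kPa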